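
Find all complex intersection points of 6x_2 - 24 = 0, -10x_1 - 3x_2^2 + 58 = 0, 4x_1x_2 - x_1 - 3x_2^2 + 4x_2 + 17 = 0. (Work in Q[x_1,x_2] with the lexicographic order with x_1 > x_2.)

{(1, 4)}

Compute a lex Gröbner basis by Buchberger's algorithm.
f_1 = 6x_2 - 24, LT = x_2.
f_2 = -10x_1 - 3x_2^2 + 58, LT = x_1.
f_3 = 4x_1x_2 - x_1 - 3x_2^2 + 4x_2 + 17, LT = x_1x_2.

The S-polynomials (S(f_1,f_2), S(f_1,f_3), S(f_2,f_3)) all reduce to 0 modulo the current basis, so we have a Gröbner basis.
Inter-reduce: drop elements whose leading term is divisible by another's, tail-reduce, and make monic.
Reduced Gröbner basis: {x_1 - 1, x_2 - 4}.

Elimination: the polynomial x_2 - 4 lies in the elimination ideal for x_2, so x_2 ∈ {4}. For each such x_2, the remaining basis elements (now univariate) give the rest of the solution.
  x_2 = 4: the earlier basis element becomes x_1 - 1 = 0, giving x_1 = 1 — point (1, 4).
This is the nonlinear analogue of row-reducing a linear system.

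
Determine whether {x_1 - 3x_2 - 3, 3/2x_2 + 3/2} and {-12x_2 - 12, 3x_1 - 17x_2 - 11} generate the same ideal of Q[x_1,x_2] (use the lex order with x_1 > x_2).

No, the ideals differ.

For a fixed monomial order, each ideal has a unique reduced Gröbner basis; comparing bases decides equality.
Buchberger on the first generating set:
f_1 = x_1 - 3x_2 - 3, LT = x_1.
f_2 = 3/2x_2 + 3/2, LT = x_2.

The S-polynomials (S(f_1,f_2)) all reduce to 0 modulo the current basis, so we have a Gröbner basis.
Inter-reduce: drop elements whose leading term is divisible by another's, tail-reduce, and make monic.
Reduced Gröbner basis: {x_1, x_2 + 1}.

Buchberger on the second generating set:
h_1 = -12x_2 - 12, LT = x_2.
h_2 = 3x_1 - 17x_2 - 11, LT = x_1.

The S-polynomials (S(h_1,h_2)) all reduce to 0 modulo the current basis, so we have a Gröbner basis.
Inter-reduce: drop elements whose leading term is divisible by another's, tail-reduce, and make monic.
Reduced Gröbner basis: {x_1 + 2, x_2 + 1}.

These differ, so the ideals are not equal.
The choice of monomial ordering does not affect the verdict — as long as both bases are computed under the same ordering, their equality decides ideal equality.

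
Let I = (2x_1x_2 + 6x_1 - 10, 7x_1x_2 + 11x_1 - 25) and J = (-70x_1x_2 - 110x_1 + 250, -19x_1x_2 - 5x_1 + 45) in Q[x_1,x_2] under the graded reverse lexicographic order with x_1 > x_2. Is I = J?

For a fixed monomial order, each ideal has a unique reduced Gröbner basis; comparing bases decides equality.
Buchberger on the first generating set:
f_1 = 2x_1x_2 + 6x_1 - 10, LT = x_1x_2.
f_2 = 7x_1x_2 + 11x_1 - 25, LT = x_1x_2.

S(f_1,f_2): lcm = x_1x_2. S = 10/7x_1 - 10/7.
  reduce S modulo (f_1, f_2):
  remainder 10/7x_1 - 10/7 ≠ 0; add g_3 = 10/7x_1 - 10/7 to the basis.

S(f_1,g_3): lcm = x_1x_2. S = 3x_1 + x_2 - 5.
  reduce S modulo (f_1, f_2, g_3):
  remainder x_2 - 2 ≠ 0; add g_4 = x_2 - 2 to the basis.

The other S-polynomials (S(f_2,g_3), S(f_1,g_4), S(f_2,g_4), S(g_3,g_4)) all reduce to 0 modulo the current basis, so we have a Gröbner basis.
Inter-reduce: drop elements whose leading term is divisible by another's, tail-reduce, and make monic.
Reduced Gröbner basis: {x_1 - 1, x_2 - 2}.

Buchberger on the second generating set:
h_1 = -70x_1x_2 - 110x_1 + 250, LT = x_1x_2.
h_2 = -19x_1x_2 - 5x_1 + 45, LT = x_1x_2.

S(h_1,h_2): lcm = x_1x_2. S = 174/133x_1 - 160/133.
  reduce S modulo (h_1, h_2):
  remainder 174/133x_1 - 160/133 ≠ 0; add k_3 = 174/133x_1 - 160/133 to the basis.

S(h_1,k_3): lcm = x_1x_2. S = 11/7x_1 + 80/87x_2 - 25/7.
  reduce S modulo (h_1, h_2, k_3):
  remainder 80/87x_2 - 185/87 ≠ 0; add k_4 = 80/87x_2 - 185/87 to the basis.

The other S-polynomials (S(h_2,k_3), S(h_1,k_4), S(h_2,k_4), S(k_3,k_4)) all reduce to 0 modulo the current basis, so we have a Gröbner basis.
Inter-reduce: drop elements whose leading term is divisible by another's, tail-reduce, and make monic.
Reduced Gröbner basis: {x_1 - 80/87, x_2 - 37/16}.

The bases are distinct; the ideals are different.

No, the ideals differ.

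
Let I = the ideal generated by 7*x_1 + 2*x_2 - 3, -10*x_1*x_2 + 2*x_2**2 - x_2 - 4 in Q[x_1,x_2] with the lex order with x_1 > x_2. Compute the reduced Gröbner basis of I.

Buchberger's algorithm terminates because the ascending chain of leading-term ideals stabilizes.

f_1 = 7*x_1 + 2*x_2 - 3, LT = x_1.
f_2 = -10*x_1*x_2 + 2*x_2**2 - x_2 - 4, LT = x_1*x_2.

S(f_1,f_2): lcm = x_1*x_2. S = 17/35*x_2**2 - 37/70*x_2 - 2/5.
  leading term x_2**2: no divisor's leading term divides it; move 17/35*x_2**2 to the remainder.
  leading term x_2: no divisor's leading term divides it; move -37/70*x_2 to the remainder.
  leading term 1: no divisor's leading term divides it; move -2/5 to the remainder.
  remainder 17/35*x_2**2 - 37/70*x_2 - 2/5 ≠ 0; add g_3 = 17/35*x_2**2 - 37/70*x_2 - 2/5 to the basis.

The other S-polynomials (S(f_1,g_3), S(f_2,g_3)) all reduce to 0 modulo the current basis, so we have a Gröbner basis.
Inter-reduce: drop elements whose leading term is divisible by another's, tail-reduce, and make monic.

G = {x_1 + 2/7*x_2 - 3/7, x_2**2 - 37/34*x_2 - 14/17}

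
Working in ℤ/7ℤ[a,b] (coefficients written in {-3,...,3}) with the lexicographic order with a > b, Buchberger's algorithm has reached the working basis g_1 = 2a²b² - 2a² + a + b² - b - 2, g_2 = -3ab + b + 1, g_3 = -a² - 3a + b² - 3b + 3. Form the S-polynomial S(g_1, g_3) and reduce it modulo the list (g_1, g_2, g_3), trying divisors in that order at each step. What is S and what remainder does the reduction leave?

lcm(LM(g_1), LM(g_3)) = a²b².
S = (lcm/LT(g_1))·g_1 − (lcm/LT(g_3))·g_3 = -a² - 3ab² - 3a + b⁴ - 3b³ + 3b - 1.
Reduce S modulo (g_1, g_2, g_3) in that order:
  leading term a²: subtract (1)·g_3 from -a² - 3ab² - 3a + b⁴ - 3b³ + 3b - 1 → -3ab² + b⁴ - 3b³ - b² - b + 3
  leading term ab²: subtract (b)·g_2 from -3ab² + b⁴ - 3b³ - b² - b + 3 → b⁴ - 3b³ - 2b² - 2b + 3
  leading term b⁴: no divisor's leading term divides it; move b⁴ to the remainder.
  leading term b³: no divisor's leading term divides it; move -3b³ to the remainder.
  leading term b²: no divisor's leading term divides it; move -2b² to the remainder.
  leading term b: no divisor's leading term divides it; move -2b to the remainder.
  leading term 1: no divisor's leading term divides it; move 3 to the remainder.
The remainder b⁴ - 3b³ - 2b² - 2b + 3 is nonzero, so it would be added as the next basis element.

S(g_1, g_3) = -a² - 3ab² - 3a + b⁴ - 3b³ + 3b - 1; remainder on division = b⁴ - 3b³ - 2b² - 2b + 3.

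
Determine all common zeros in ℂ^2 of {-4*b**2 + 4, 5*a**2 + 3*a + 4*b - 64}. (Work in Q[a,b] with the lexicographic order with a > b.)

Compute a lex Gröbner basis by Buchberger's algorithm.
f_1 = -4*b**2 + 4, LT = b**2.
f_2 = 5*a**2 + 3*a + 4*b - 64, LT = a**2.

The S-polynomials (S(f_1,f_2)) all reduce to 0 modulo the current basis, so we have a Gröbner basis.
Inter-reduce: drop elements whose leading term is divisible by another's, tail-reduce, and make monic.
Reduced Gröbner basis: {a**2 + 3/5*a + 4/5*b - 64/5, b**2 - 1}.

Elimination: the polynomial b**2 - 1 lies in the elimination ideal for b, so b ∈ {-1, 1}. For each such b, the remaining basis elements (now univariate) give the rest of the solution.
  b = -1: the earlier basis element becomes a**2 + 3/5*a - 68/5 = 0, giving a = -4, 17/5 — points (-4, -1), (17/5, -1).
  b = 1: the earlier basis element becomes a**2 + 3/5*a - 12 = 0, giving a = -3/10 + sqrt(1209)/10, -sqrt(1209)/10 - 3/10 — points (-3/10 + sqrt(1209)/10, 1), (-sqrt(1209)/10 - 3/10, 1).

{(-4, -1), (17/5, -1), (-3/10 + sqrt(1209)/10, 1), (-sqrt(1209)/10 - 3/10, 1)}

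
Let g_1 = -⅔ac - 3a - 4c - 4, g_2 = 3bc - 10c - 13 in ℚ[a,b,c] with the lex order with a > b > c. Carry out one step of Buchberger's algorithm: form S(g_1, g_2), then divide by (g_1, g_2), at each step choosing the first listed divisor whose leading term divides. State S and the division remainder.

lcm(LM(g_1), LM(g_2)) = abc.
S = (lcm/LT(g_1))·g_1 − (lcm/LT(g_2))·g_2 = 9/2ab + 10/3ac + 13/3a + 6bc + 6b.
Reduce S modulo (g_1, g_2) in that order:
  leading term ab: no divisor's leading term divides it; move 9/2ab to the remainder.
  leading term ac: subtract (-5)·g_1 from 10/3ac + 13/3a + 6bc + 6b → -32/3a + 6bc + 6b - 20c - 20
  leading term a: no divisor's leading term divides it; move -32/3a to the remainder.
  leading term bc: subtract (2)·g_2 from 6bc + 6b - 20c - 20 → 6b + 6
  leading term b: no divisor's leading term divides it; move 6b to the remainder.
  leading term 1: no divisor's leading term divides it; move 6 to the remainder.
The remainder 9/2ab - 32/3a + 6b + 6 is nonzero, so it would be added as the next basis element.

S(g_1, g_2) = 9/2ab + 10/3ac + 13/3a + 6bc + 6b; remainder on division = 9/2ab - 32/3a + 6b + 6.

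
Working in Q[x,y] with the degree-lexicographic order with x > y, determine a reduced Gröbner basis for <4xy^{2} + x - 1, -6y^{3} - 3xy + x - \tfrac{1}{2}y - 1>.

G = {xy^{2} + \tfrac{1}{4}x - \tfrac{1}{4}, y^{3} + \tfrac{1}{2}xy - \tfrac{1}{6}x + \tfrac{1}{12}y + \tfrac{1}{6}, x^{2} - \tfrac{8}{13}xy - \tfrac{18}{13}y^{2} - \tfrac{16}{13}x - \tfrac{6}{13}y + \tfrac{3}{13}}

This is the nonlinear analogue of row-reducing a linear system.

f_1 = 4xy^{2} + x - 1, LT = xy^{2}.
f_2 = -6y^{3} - 3xy + x - \tfrac{1}{2}y - 1, LT = y^{3}.

S(f_1,f_2): lcm = xy^{3}. S = -\tfrac{1}{2}x^{2}y + \tfrac{1}{6}x^{2} + \tfrac{1}{6}xy - \tfrac{1}{6}x - \tfrac{1}{4}y.
  leading term x^{2}y: no divisor's leading term divides it; move -\tfrac{1}{2}x^{2}y to the remainder.
  leading term x^{2}: no divisor's leading term divides it; move \tfrac{1}{6}x^{2} to the remainder.
  leading term xy: no divisor's leading term divides it; move \tfrac{1}{6}xy to the remainder.
  leading term x: no divisor's leading term divides it; move -\tfrac{1}{6}x to the remainder.
  leading term y: no divisor's leading term divides it; move -\tfrac{1}{4}y to the remainder.
  remainder -\tfrac{1}{2}x^{2}y + \tfrac{1}{6}x^{2} + \tfrac{1}{6}xy - \tfrac{1}{6}x - \tfrac{1}{4}y ≠ 0; add g_3 = -\tfrac{1}{2}x^{2}y + \tfrac{1}{6}x^{2} + \tfrac{1}{6}xy - \tfrac{1}{6}x - \tfrac{1}{4}y to the basis.

S(f_1,g_3): lcm = x^{2}y^{2}. S = \tfrac{1}{3}x^{2}y + \tfrac{1}{3}xy^{2} + \tfrac{1}{4}x^{2} - \tfrac{1}{3}xy - \tfrac{1}{2}y^{2} - \tfrac{1}{4}x.
  leading term x^{2}y: subtract (-\tfrac{2}{3})·g_3 from \tfrac{1}{3}x^{2}y + \tfrac{1}{3}xy^{2} + \tfrac{1}{4}x^{2} - \tfrac{1}{3}xy - \tfrac{1}{2}y^{2} - \tfrac{1}{4}x → \tfrac{1}{3}xy^{2} + \tfrac{13}{36}x^{2} - \tfrac{2}{9}xy - \tfrac{1}{2}y^{2} - \tfrac{13}{36}x - \tfrac{1}{6}y
  leading term xy^{2}: subtract (\tfrac{1}{12})·f_1 from \tfrac{1}{3}xy^{2} + \tfrac{13}{36}x^{2} - \tfrac{2}{9}xy - \tfrac{1}{2}y^{2} - \tfrac{13}{36}x - \tfrac{1}{6}y → \tfrac{13}{36}x^{2} - \tfrac{2}{9}xy - \tfrac{1}{2}y^{2} - \tfrac{4}{9}x - \tfrac{1}{6}y + \tfrac{1}{12}
  leading term x^{2}: no divisor's leading term divides it; move \tfrac{13}{36}x^{2} to the remainder.
  leading term xy: no divisor's leading term divides it; move -\tfrac{2}{9}xy to the remainder.
  leading term y^{2}: no divisor's leading term divides it; move -\tfrac{1}{2}y^{2} to the remainder.
  leading term x: no divisor's leading term divides it; move -\tfrac{4}{9}x to the remainder.
  leading term y: no divisor's leading term divides it; move -\tfrac{1}{6}y to the remainder.
  leading term 1: no divisor's leading term divides it; move \tfrac{1}{12} to the remainder.
  remainder \tfrac{13}{36}x^{2} - \tfrac{2}{9}xy - \tfrac{1}{2}y^{2} - \tfrac{4}{9}x - \tfrac{1}{6}y + \tfrac{1}{12} ≠ 0; add g_4 = \tfrac{13}{36}x^{2} - \tfrac{2}{9}xy - \tfrac{1}{2}y^{2} - \tfrac{4}{9}x - \tfrac{1}{6}y + \tfrac{1}{12} to the basis.

The other S-polynomials (S(f_2,g_3), S(f_1,g_4), S(f_2,g_4), S(g_3,g_4)) all reduce to 0 modulo the current basis, so we have a Gröbner basis.
Inter-reduce: drop elements whose leading term is divisible by another's, tail-reduce, and make monic.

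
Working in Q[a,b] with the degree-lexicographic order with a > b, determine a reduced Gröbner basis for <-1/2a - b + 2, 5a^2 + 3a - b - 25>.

f_1 = -1/2a - b + 2, LT = a.
f_2 = 5a^2 + 3a - b - 25, LT = a^2.

S(f_1,f_2): lcm = a^2. S = 2ab - 23/5a + 1/5b + 5.
  leading term ab: subtract (-4b)·f_1 from 2ab - 23/5a + 1/5b + 5 → -4b^2 - 23/5a + 41/5b + 5
  leading term b^2: no divisor's leading term divides it; move -4b^2 to the remainder.
  leading term a: subtract (46/5)·f_1 from -23/5a + 41/5b + 5 → 87/5b - 67/5
  leading term b: no divisor's leading term divides it; move 87/5b to the remainder.
  leading term 1: no divisor's leading term divides it; move -67/5 to the remainder.
  remainder -4b^2 + 87/5b - 67/5 ≠ 0; add g_3 = -4b^2 + 87/5b - 67/5 to the basis.

The other S-polynomials (S(f_1,g_3), S(f_2,g_3)) all reduce to 0 modulo the current basis, so we have a Gröbner basis.
Inter-reduce: drop elements whose leading term is divisible by another's, tail-reduce, and make monic.

G = {b^2 - 87/20b + 67/20, a + 2b - 4}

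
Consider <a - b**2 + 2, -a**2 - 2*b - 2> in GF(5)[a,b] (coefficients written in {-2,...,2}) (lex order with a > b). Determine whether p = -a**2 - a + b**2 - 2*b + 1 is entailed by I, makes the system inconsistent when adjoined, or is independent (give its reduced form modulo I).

-a**2 - a + b**2 - 2*b + 1 lies in I (it reduces to 0).

First compute the reduced Gröbner basis of I by Buchberger's algorithm.
f_1 = a - b**2 + 2, LT = a.
f_2 = -a**2 - 2*b - 2, LT = a**2.

S(f_1,f_2): lcm = a**2. S = -a*b**2 + 2*a - 2*b - 2.
  reduce S modulo (f_1, f_2):
  remainder -b**4 - b**2 - 2*b - 1 ≠ 0; add h_3 = -b**4 - b**2 - 2*b - 1 to the basis.

The other S-polynomials (S(f_1,h_3), S(f_2,h_3)) all reduce to 0 modulo the current basis, so we have a Gröbner basis.
Inter-reduce: drop elements whose leading term is divisible by another's, tail-reduce, and make monic.
Reduced Gröbner basis: {a - b**2 + 2, b**4 + b**2 + 2*b + 1}.
Label its elements g_1 = a - b**2 + 2, g_2 = b**4 + b**2 + 2*b + 1.

Reduce p = -a**2 - a + b**2 - 2*b + 1 modulo G:
  leading term a**2: subtract (-a)·g_1 from -a**2 - a + b**2 - 2*b + 1 → -a*b**2 + a + b**2 - 2*b + 1
  leading term a*b**2: subtract (-b**2)·g_1 from -a*b**2 + a + b**2 - 2*b + 1 → a - b**4 - 2*b**2 - 2*b + 1
  leading term a: subtract (1)·g_1 from a - b**4 - 2*b**2 - 2*b + 1 → -b**4 - b**2 - 2*b - 1
  leading term b**4: subtract (-1)·g_2 from -b**4 - b**2 - 2*b - 1 → 0
  normal form = 0.
Since the normal form is 0, p ∈ I.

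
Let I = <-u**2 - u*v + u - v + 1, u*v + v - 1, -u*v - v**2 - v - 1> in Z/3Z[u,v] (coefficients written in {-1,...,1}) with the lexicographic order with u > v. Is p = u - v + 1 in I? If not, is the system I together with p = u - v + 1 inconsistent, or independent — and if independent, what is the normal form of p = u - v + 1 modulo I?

u - v + 1 lies in I (it reduces to 0).

First compute the reduced Gröbner basis of I by Buchberger's algorithm.
f_1 = -u**2 - u*v + u - v + 1, LT = u**2.
f_2 = u*v + v - 1, LT = u*v.
f_3 = -u*v - v**2 - v - 1, LT = u*v.

S(f_1,f_2): lcm = u**2*v. S = u*v**2 + u*v + u + v**2 - v.
  reduce S modulo (f_1, f_2, f_3):
  remainder u - v + 1 ≠ 0; add h_4 = u - v + 1 to the basis.

S(f_1,f_3): lcm = u**2*v. S = u*v - u + v**2 - v.
  reduce S modulo (f_1, f_2, f_3, h_4):
  remainder v**2 - 1 ≠ 0; add h_5 = v**2 - 1 to the basis.

The other S-polynomials (S(f_2,f_3), S(f_1,h_4), S(f_2,h_4), S(f_3,h_4), S(f_1,h_5), S(f_2,h_5), S(f_3,h_5), S(h_4,h_5)) all reduce to 0 modulo the current basis, so we have a Gröbner basis.
Inter-reduce: drop elements whose leading term is divisible by another's, tail-reduce, and make monic.
Reduced Gröbner basis: {u - v + 1, v**2 - 1}.
Label its elements g_1 = u - v + 1, g_2 = v**2 - 1.

Reduce p = u - v + 1 modulo G:
  leading term u: subtract (1)·g_1 from u - v + 1 → 0
  normal form = 0.
Since the normal form is 0, p ∈ I.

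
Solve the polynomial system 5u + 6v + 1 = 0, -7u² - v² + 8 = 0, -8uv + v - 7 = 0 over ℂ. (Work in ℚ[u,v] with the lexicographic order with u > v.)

{(1, -1)}

Compute a lex Gröbner basis by Buchberger's algorithm.
f_1 = 5u + 6v + 1, LT = u.
f_2 = -7u² - v² + 8, LT = u².
f_3 = -8uv + v - 7, LT = uv.

S(f_1,f_2): lcm = u². S = 6/5uv + ⅕u - 1/7v² + 8/7.
  reduce S modulo (f_1, f_2, f_3):
  remainder -277/175v² - 12/25v + 193/175 ≠ 0; add h_4 = -277/175v² - 12/25v + 193/175 to the basis.

S(f_1,f_3): lcm = uv. S = 6/5v² + 13/40v - ⅞.
  reduce S modulo (f_1, f_2, f_3, h_4):
  remainder -431/11080v - 431/11080 ≠ 0; add h_5 = -431/11080v - 431/11080 to the basis.

The other S-polynomials (S(f_2,f_3), S(f_1,h_4), S(f_2,h_4), S(f_3,h_4), S(f_1,h_5), S(f_2,h_5), S(f_3,h_5), S(h_4,h_5)) all reduce to 0 modulo the current basis, so we have a Gröbner basis.
Inter-reduce: drop elements whose leading term is divisible by another's, tail-reduce, and make monic.
Reduced Gröbner basis: {u - 1, v + 1}.

From the last basis element, v + 1 = 0, so v takes values in {-1}. Each choice, substituted upward through the basis, yields the corresponding point(s) of the solution set.
  v = -1: the earlier basis element becomes u - 1 = 0, giving u = 1 — point (1, -1).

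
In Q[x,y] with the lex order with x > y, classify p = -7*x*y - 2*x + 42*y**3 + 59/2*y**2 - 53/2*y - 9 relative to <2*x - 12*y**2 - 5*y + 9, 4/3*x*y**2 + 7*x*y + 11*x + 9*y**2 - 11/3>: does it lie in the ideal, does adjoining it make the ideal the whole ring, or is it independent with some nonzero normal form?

-7*x*y - 2*x + 42*y**3 + 59/2*y**2 - 53/2*y - 9 lies in I (it reduces to 0).

First compute the reduced Gröbner basis of I by Buchberger's algorithm.
f_1 = 2*x - 12*y**2 - 5*y + 9, LT = x.
f_2 = 4/3*x*y**2 + 7*x*y + 11*x + 9*y**2 - 11/3, LT = x*y**2.

S(f_1,f_2): lcm = x*y**2. S = -21/4*x*y - 33/4*x - 6*y**4 - 5/2*y**3 - 9/4*y**2 + 11/4.
  leading term x*y: subtract (-21/8*y)·f_1 from -21/4*x*y - 33/4*x - 6*y**4 - 5/2*y**3 - 9/4*y**2 + 11/4 → -33/4*x - 6*y**4 - 34*y**3 - 123/8*y**2 + 189/8*y + 11/4
  leading term x: subtract (-33/8)·f_1 from -33/4*x - 6*y**4 - 34*y**3 - 123/8*y**2 + 189/8*y + 11/4 → -6*y**4 - 34*y**3 - 519/8*y**2 + 3*y + 319/8
  leading term y**4: no divisor's leading term divides it; move -6*y**4 to the remainder.
  leading term y**3: no divisor's leading term divides it; move -34*y**3 to the remainder.
  leading term y**2: no divisor's leading term divides it; move -519/8*y**2 to the remainder.
  leading term y: no divisor's leading term divides it; move 3*y to the remainder.
  leading term 1: no divisor's leading term divides it; move 319/8 to the remainder.
  remainder -6*y**4 - 34*y**3 - 519/8*y**2 + 3*y + 319/8 ≠ 0; add h_3 = -6*y**4 - 34*y**3 - 519/8*y**2 + 3*y + 319/8 to the basis.

S(f_1,h_3): leading monomials are coprime, so the S-polynomial reduces to 0 (Buchberger's first criterion).
S(f_2,h_3): lcm = x*y**4. S = -5/12*x*y**3 - 41/16*x*y**2 + 1/2*x*y + 319/48*x + 27/4*y**4 - 11/4*y**2.
  leading term x*y**3: subtract (-5/24*y**3)·f_1 from -5/12*x*y**3 - 41/16*x*y**2 + 1/2*x*y + 319/48*x + 27/4*y**4 - 11/4*y**2 → -41/16*x*y**2 + 1/2*x*y + 319/48*x - 5/2*y**5 + 137/24*y**4 + 15/8*y**3 - 11/4*y**2
  leading term x*y**2: subtract (-41/32*y**2)·f_1 from -41/16*x*y**2 + 1/2*x*y + 319/48*x - 5/2*y**5 + 137/24*y**4 + 15/8*y**3 - 11/4*y**2 → 1/2*x*y + 319/48*x - 5/2*y**5 - 29/3*y**4 - 145/32*y**3 + 281/32*y**2
  leading term x*y: subtract (1/4*y)·f_1 from 1/2*x*y + 319/48*x - 5/2*y**5 - 29/3*y**4 - 145/32*y**3 + 281/32*y**2 → 319/48*x - 5/2*y**5 - 29/3*y**4 - 49/32*y**3 + 321/32*y**2 - 9/4*y
  leading term x: subtract (319/96)·f_1 from 319/48*x - 5/2*y**5 - 29/3*y**4 - 49/32*y**3 + 321/32*y**2 - 9/4*y → -5/2*y**5 - 29/3*y**4 - 49/32*y**3 + 1597/32*y**2 + 1379/96*y - 957/32
  leading term y**5: subtract (5/12*y)·h_3 from -5/2*y**5 - 29/3*y**4 - 49/32*y**3 + 1597/32*y**2 + 1379/96*y - 957/32 → 9/2*y**4 + 51/2*y**3 + 1557/32*y**2 - 9/4*y - 957/32
  leading term y**4: subtract (-3/4)·h_3 from 9/2*y**4 + 51/2*y**3 + 1557/32*y**2 - 9/4*y - 957/32 → 0
  remainder 0.

Every S-polynomial of the final basis reduces to 0, so we have a Gröbner basis.
Inter-reduce: drop elements whose leading term is divisible by another's, tail-reduce, and make monic.
Reduced Gröbner basis: {x - 6*y**2 - 5/2*y + 9/2, y**4 + 17/3*y**3 + 173/16*y**2 - 1/2*y - 319/48}.
Label its elements g_1 = x - 6*y**2 - 5/2*y + 9/2, g_2 = y**4 + 17/3*y**3 + 173/16*y**2 - 1/2*y - 319/48.

Reduce p = -7*x*y - 2*x + 42*y**3 + 59/2*y**2 - 53/2*y - 9 modulo G:
  leading term x*y: subtract (-7*y)·g_1 from -7*x*y - 2*x + 42*y**3 + 59/2*y**2 - 53/2*y - 9 → -2*x + 12*y**2 + 5*y - 9
  leading term x: subtract (-2)·g_1 from -2*x + 12*y**2 + 5*y - 9 → 0
  normal form = 0.
Since the normal form is 0, p ∈ I.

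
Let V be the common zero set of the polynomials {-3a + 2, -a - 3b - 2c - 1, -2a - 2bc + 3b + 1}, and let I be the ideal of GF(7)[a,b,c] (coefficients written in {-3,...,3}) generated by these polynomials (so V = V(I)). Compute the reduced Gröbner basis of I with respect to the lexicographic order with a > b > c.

f_1 = -3a + 2, LT = a.
f_2 = -a - 3b - 2c - 1, LT = a.
f_3 = -2a - 2bc + 3b + 1, LT = a.

S(f_1,f_2): lcm = a. S = -3b - 2c + 3.
  leading term b: no divisor's leading term divides it; move -3b to the remainder.
  leading term c: no divisor's leading term divides it; move -2c to the remainder.
  leading term 1: no divisor's leading term divides it; move 3 to the remainder.
  remainder -3b - 2c + 3 ≠ 0; add g_4 = -3b - 2c + 3 to the basis.

S(f_1,f_3): lcm = a. S = -bc - 2b + 1.
  leading term bc: subtract (-2c)·g_4 from -bc - 2b + 1 → -2b + 3c^2 - c + 1
  leading term b: subtract (3)·g_4 from -2b + 3c^2 - c + 1 → 3c^2 - 2c - 1
  leading term c^2: no divisor's leading term divides it; move 3c^2 to the remainder.
  leading term c: no divisor's leading term divides it; move -2c to the remainder.
  leading term 1: no divisor's leading term divides it; move -1 to the remainder.
  remainder 3c^2 - 2c - 1 ≠ 0; add g_5 = 3c^2 - 2c - 1 to the basis.

S(f_2,f_3): lcm = a. S = -bc + b + 2c - 2.
  leading term bc: subtract (-2c)·g_4 from -bc + b + 2c - 2 → b + 3c^2 + c - 2
  leading term b: subtract (2)·g_4 from b + 3c^2 + c - 2 → 3c^2 - 2c - 1
  leading term c^2: subtract (1)·g_5 from 3c^2 - 2c - 1 → 0
  remainder 0.

S(f_1,g_4): leading monomials are coprime, so the S-polynomial reduces to 0 (Buchberger's first criterion).
S(f_2,g_4): leading monomials are coprime, so the S-polynomial reduces to 0 (Buchberger's first criterion).
S(f_3,g_4): leading monomials are coprime, so the S-polynomial reduces to 0 (Buchberger's first criterion).
S(f_1,g_5): leading monomials are coprime, so the S-polynomial reduces to 0 (Buchberger's first criterion).
S(f_2,g_5): leading monomials are coprime, so the S-polynomial reduces to 0 (Buchberger's first criterion).
S(f_3,g_5): leading monomials are coprime, so the S-polynomial reduces to 0 (Buchberger's first criterion).
S(g_4,g_5): leading monomials are coprime, so the S-polynomial reduces to 0 (Buchberger's first criterion).
Every S-polynomial of the final basis reduces to 0, so we have a Gröbner basis.
Inter-reduce: drop elements whose leading term is divisible by another's, tail-reduce, and make monic.

G = {a - 3, b + 3c - 1, c^2 - 3c + 2}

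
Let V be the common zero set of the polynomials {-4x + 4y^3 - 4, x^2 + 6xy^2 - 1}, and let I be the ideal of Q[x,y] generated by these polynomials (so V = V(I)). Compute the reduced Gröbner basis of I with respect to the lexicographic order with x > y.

f_1 = -4x + 4y^3 - 4, LT = x.
f_2 = x^2 + 6xy^2 - 1, LT = x^2.

S(f_1,f_2): lcm = x^2. S = -xy^3 - 6xy^2 + x + 1.
  reduce S modulo (f_1, f_2):
  remainder -y^6 - 6y^5 + 2y^3 + 6y^2 ≠ 0; add g_3 = -y^6 - 6y^5 + 2y^3 + 6y^2 to the basis.

The other S-polynomials (S(f_1,g_3), S(f_2,g_3)) all reduce to 0 modulo the current basis, so we have a Gröbner basis.
Inter-reduce: drop elements whose leading term is divisible by another's, tail-reduce, and make monic.

G = {x - y^3 + 1, y^6 + 6y^5 - 2y^3 - 6y^2}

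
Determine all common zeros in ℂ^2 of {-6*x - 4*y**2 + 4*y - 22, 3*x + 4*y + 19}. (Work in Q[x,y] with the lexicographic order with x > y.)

{(-5, -1), (-35/3, 4)}

Compute a lex Gröbner basis by Buchberger's algorithm.
f_1 = -6*x - 4*y**2 + 4*y - 22, LT = x.
f_2 = 3*x + 4*y + 19, LT = x.

S(f_1,f_2): lcm = x. S = 2/3*y**2 - 2*y - 8/3.
  reduce S modulo (f_1, f_2):
  remainder 2/3*y**2 - 2*y - 8/3 ≠ 0; add h_3 = 2/3*y**2 - 2*y - 8/3 to the basis.

The other S-polynomials (S(f_1,h_3), S(f_2,h_3)) all reduce to 0 modulo the current basis, so we have a Gröbner basis.
Inter-reduce: drop elements whose leading term is divisible by another's, tail-reduce, and make monic.
Reduced Gröbner basis: {x + 4/3*y + 19/3, y**2 - 3*y - 4}.

From the last basis element, y**2 - 3*y - 4 = 0, so y takes values in {-1, 4}. Each choice, substituted upward through the basis, yields the corresponding point(s) of the solution set.
  y = -1: the earlier basis element becomes x + 5 = 0, giving x = -5 — point (-5, -1).
  y = 4: the earlier basis element becomes x + 35/3 = 0, giving x = -35/3 — point (-35/3, 4).
This is the nonlinear analogue of row-reducing a linear system.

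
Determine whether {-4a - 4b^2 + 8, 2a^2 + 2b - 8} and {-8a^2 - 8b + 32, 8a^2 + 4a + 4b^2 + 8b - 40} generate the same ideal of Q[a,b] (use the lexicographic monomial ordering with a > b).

Yes, the ideals are equal.

For a fixed monomial order, each ideal has a unique reduced Gröbner basis; comparing bases decides equality.
Buchberger on the first generating set:
f_1 = -4a - 4b^2 + 8, LT = a.
f_2 = 2a^2 + 2b - 8, LT = a^2.

S(f_1,f_2): lcm = a^2. S = ab^2 - 2a - b + 4.
  leading term ab^2: subtract (-1/4b^2)·f_1 from ab^2 - 2a - b + 4 → -2a - b^4 + 2b^2 - b + 4
  leading term a: subtract (1/2)·f_1 from -2a - b^4 + 2b^2 - b + 4 → -b^4 + 4b^2 - b
  leading term b^4: no divisor's leading term divides it; move -b^4 to the remainder.
  leading term b^2: no divisor's leading term divides it; move 4b^2 to the remainder.
  leading term b: no divisor's leading term divides it; move -b to the remainder.
  remainder -b^4 + 4b^2 - b ≠ 0; add g_3 = -b^4 + 4b^2 - b to the basis.

The other S-polynomials (S(f_1,g_3), S(f_2,g_3)) all reduce to 0 modulo the current basis, so we have a Gröbner basis.
Inter-reduce: drop elements whose leading term is divisible by another's, tail-reduce, and make monic.
Reduced Gröbner basis: {a + b^2 - 2, b^4 - 4b^2 + b}.

Buchberger on the second generating set:
h_1 = -8a^2 - 8b + 32, LT = a^2.
h_2 = 8a^2 + 4a + 4b^2 + 8b - 40, LT = a^2.

S(h_1,h_2): lcm = a^2. S = -1/2a - 1/2b^2 + 1.
  leading term a: no divisor's leading term divides it; move -1/2a to the remainder.
  leading term b^2: no divisor's leading term divides it; move -1/2b^2 to the remainder.
  leading term 1: no divisor's leading term divides it; move 1 to the remainder.
  remainder -1/2a - 1/2b^2 + 1 ≠ 0; add k_3 = -1/2a - 1/2b^2 + 1 to the basis.

S(h_1,k_3): lcm = a^2. S = -ab^2 + 2a + b - 4.
  leading term ab^2: subtract (2b^2)·k_3 from -ab^2 + 2a + b - 4 → 2a + b^4 - 2b^2 + b - 4
  leading term a: subtract (-4)·k_3 from 2a + b^4 - 2b^2 + b - 4 → b^4 - 4b^2 + b
  leading term b^4: no divisor's leading term divides it; move b^4 to the remainder.
  leading term b^2: no divisor's leading term divides it; move -4b^2 to the remainder.
  leading term b: no divisor's leading term divides it; move b to the remainder.
  remainder b^4 - 4b^2 + b ≠ 0; add k_4 = b^4 - 4b^2 + b to the basis.

The other S-polynomials (S(h_2,k_3), S(h_1,k_4), S(h_2,k_4), S(k_3,k_4)) all reduce to 0 modulo the current basis, so we have a Gröbner basis.
Inter-reduce: drop elements whose leading term is divisible by another's, tail-reduce, and make monic.
Reduced Gröbner basis: {a + b^2 - 2, b^4 - 4b^2 + b}.

Same reduced basis, so the two generating sets span the same ideal.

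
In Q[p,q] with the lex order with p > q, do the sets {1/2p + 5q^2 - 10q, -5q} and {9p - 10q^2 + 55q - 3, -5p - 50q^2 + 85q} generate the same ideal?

No, the ideals differ.

Since reduced Gröbner bases are canonical representatives of ideals under a given ordering, it suffices to compute and compare them.
Buchberger on the first generating set:
f_1 = 1/2p + 5q^2 - 10q, LT = p.
f_2 = -5q, LT = q.

The S-polynomials (S(f_1,f_2)) all reduce to 0 modulo the current basis, so we have a Gröbner basis.
Inter-reduce: drop elements whose leading term is divisible by another's, tail-reduce, and make monic.
Reduced Gröbner basis: {p, q}.

Buchberger on the second generating set:
h_1 = 9p - 10q^2 + 55q - 3, LT = p.
h_2 = -5p - 50q^2 + 85q, LT = p.

S(h_1,h_2): lcm = p. S = -100/9q^2 + 208/9q - 1/3.
  reduce S modulo (h_1, h_2):
  remainder -100/9q^2 + 208/9q - 1/3 ≠ 0; add k_3 = -100/9q^2 + 208/9q - 1/3 to the basis.

The other S-polynomials (S(h_1,k_3), S(h_2,k_3)) all reduce to 0 modulo the current basis, so we have a Gröbner basis.
Inter-reduce: drop elements whose leading term is divisible by another's, tail-reduce, and make monic.
Reduced Gröbner basis: {p + 19/5q - 3/10, q^2 - 52/25q + 3/100}.

Since the reduced bases disagree, the two ideals are not the same.
The same test decides containment: I ⊆ J iff every generator of I reduces to 0 modulo a Gröbner basis of J.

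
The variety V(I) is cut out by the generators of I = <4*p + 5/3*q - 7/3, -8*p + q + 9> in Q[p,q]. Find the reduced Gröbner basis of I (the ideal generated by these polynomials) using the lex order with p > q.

G = {p - 1, q + 1}

f_1 = 4*p + 5/3*q - 7/3, LT = p.
f_2 = -8*p + q + 9, LT = p.

S(f_1,f_2): lcm = p. S = 13/24*q + 13/24.
  reduce S modulo (f_1, f_2):
  remainder 13/24*q + 13/24 ≠ 0; add g_3 = 13/24*q + 13/24 to the basis.

The other S-polynomials (S(f_1,g_3), S(f_2,g_3)) all reduce to 0 modulo the current basis, so we have a Gröbner basis.
Inter-reduce: drop elements whose leading term is divisible by another's, tail-reduce, and make monic.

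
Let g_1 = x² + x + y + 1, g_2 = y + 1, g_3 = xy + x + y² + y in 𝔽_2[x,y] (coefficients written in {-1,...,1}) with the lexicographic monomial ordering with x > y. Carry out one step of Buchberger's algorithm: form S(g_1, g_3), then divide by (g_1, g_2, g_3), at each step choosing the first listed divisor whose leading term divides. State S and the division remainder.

S(g_1, g_3) = x² + xy² + y² + y; remainder on division = 0.

lcm(LM(g_1), LM(g_3)) = x²y.
S = (lcm/LT(g_1))·g_1 − (lcm/LT(g_3))·g_3 = x² + xy² + y² + y.
Reduce S modulo (g_1, g_2, g_3) in that order:
  leading term x²: subtract (1)·g_1 from x² + xy² + y² + y → xy² + x + y² + 1
  leading term xy²: subtract (xy)·g_2 from xy² + x + y² + 1 → xy + x + y² + 1
  leading term xy: subtract (x)·g_2 from xy + x + y² + 1 → y² + 1
  leading term y²: subtract (y)·g_2 from y² + 1 → y + 1
  leading term y: subtract (1)·g_2 from y + 1 → 0
The remainder is 0, so this S-polynomial contributes no new basis element.
An S-polynomial is built so that the two leading terms cancel; whether anything survives reduction is exactly the Gröbner-basis criterion.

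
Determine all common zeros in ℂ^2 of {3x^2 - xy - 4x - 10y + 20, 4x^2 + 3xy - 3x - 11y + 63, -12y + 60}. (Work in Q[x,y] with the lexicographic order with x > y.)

{(-2, 5)}

Compute a lex Gröbner basis by Buchberger's algorithm.
f_1 = 3x^2 - xy - 4x - 10y + 20, LT = x^2.
f_2 = 4x^2 + 3xy - 3x - 11y + 63, LT = x^2.
f_3 = -12y + 60, LT = y.

S(f_1,f_2): lcm = x^2. S = -13/12xy - 7/12x - 7/12y - 109/12.
  reduce S modulo (f_1, f_2, f_3):
  remainder -6x - 12 ≠ 0; add h_4 = -6x - 12 to the basis.

The other S-polynomials (S(f_1,f_3), S(f_2,f_3), S(f_1,h_4), S(f_2,h_4), S(f_3,h_4)) all reduce to 0 modulo the current basis, so we have a Gröbner basis.
Inter-reduce: drop elements whose leading term is divisible by another's, tail-reduce, and make monic.
Reduced Gröbner basis: {x + 2, y - 5}.

From the last basis element, y - 5 = 0, so y takes values in {5}. Each choice, substituted upward through the basis, yields the corresponding point(s) of the solution set.
  y = 5: the earlier basis element becomes x + 2 = 0, giving x = -2 — point (-2, 5).
A lex Gröbner basis triangularizes the system, enabling back-substitution.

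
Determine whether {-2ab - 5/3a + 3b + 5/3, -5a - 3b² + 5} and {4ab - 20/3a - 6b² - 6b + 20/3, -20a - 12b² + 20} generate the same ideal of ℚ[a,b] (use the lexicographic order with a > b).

Since reduced Gröbner bases are canonical representatives of ideals under a given ordering, it suffices to compute and compare them.
Buchberger on the first generating set:
f_1 = -2ab - 5/3a + 3b + 5/3, LT = ab.
f_2 = -5a - 3b² + 5, LT = a.

S(f_1,f_2): lcm = ab. S = ⅚a - ⅗b³ - ½b - ⅚.
  reduce S modulo (f_1, f_2):
  remainder -⅗b³ - ½b² - ½b ≠ 0; add g_3 = -⅗b³ - ½b² - ½b to the basis.

The other S-polynomials (S(f_1,g_3), S(f_2,g_3)) all reduce to 0 modulo the current basis, so we have a Gröbner basis.
Inter-reduce: drop elements whose leading term is divisible by another's, tail-reduce, and make monic.
Reduced Gröbner basis: {a + ⅗b² - 1, b³ + ⅚b² + ⅚b}.

Buchberger on the second generating set:
h_1 = 4ab - 20/3a - 6b² - 6b + 20/3, LT = ab.
h_2 = -20a - 12b² + 20, LT = a.

S(h_1,h_2): lcm = ab. S = -5/3a - ⅗b³ - 3/2b² - ½b + 5/3.
  reduce S modulo (h_1, h_2):
  remainder -⅗b³ - ½b² - ½b ≠ 0; add k_3 = -⅗b³ - ½b² - ½b to the basis.

The other S-polynomials (S(h_1,k_3), S(h_2,k_3)) all reduce to 0 modulo the current basis, so we have a Gröbner basis.
Inter-reduce: drop elements whose leading term is divisible by another's, tail-reduce, and make monic.
Reduced Gröbner basis: {a + ⅗b² - 1, b³ + ⅚b² + ⅚b}.

The two bases agree; hence the ideals are identical.
The same test decides containment: I ⊆ J iff every generator of I reduces to 0 modulo a Gröbner basis of J.

Yes, the ideals are equal.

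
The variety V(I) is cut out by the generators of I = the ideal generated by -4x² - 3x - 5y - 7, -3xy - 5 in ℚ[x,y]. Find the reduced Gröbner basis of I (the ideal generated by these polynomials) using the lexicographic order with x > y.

f_1 = -4x² - 3x - 5y - 7, LT = x².
f_2 = -3xy - 5, LT = xy.

S(f_1,f_2): lcm = x²y. S = ¾xy - 5/3x + 5/4y² + 7/4y.
  reduce S modulo (f_1, f_2):
  remainder -5/3x + 5/4y² + 7/4y - 5/4 ≠ 0; add g_3 = -5/3x + 5/4y² + 7/4y - 5/4 to the basis.

S(f_2,g_3): lcm = xy. S = ¾y³ + 21/20y² - ¾y + 5/3.
  reduce S modulo (f_1, f_2, g_3):
  remainder ¾y³ + 21/20y² - ¾y + 5/3 ≠ 0; add g_4 = ¾y³ + 21/20y² - ¾y + 5/3 to the basis.

The other S-polynomials (S(f_1,g_3), S(f_1,g_4), S(f_2,g_4), S(g_3,g_4)) all reduce to 0 modulo the current basis, so we have a Gröbner basis.
Inter-reduce: drop elements whose leading term is divisible by another's, tail-reduce, and make monic.

G = {x - ¾y² - 21/20y + ¾, y³ + 7/5y² - y + 20/9}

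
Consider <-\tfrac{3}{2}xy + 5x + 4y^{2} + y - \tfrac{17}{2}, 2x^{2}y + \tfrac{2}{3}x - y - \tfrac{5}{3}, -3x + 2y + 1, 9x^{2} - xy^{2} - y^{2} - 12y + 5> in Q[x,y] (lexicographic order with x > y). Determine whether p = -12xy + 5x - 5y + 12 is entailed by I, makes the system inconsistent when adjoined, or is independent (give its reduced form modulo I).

First compute the reduced Gröbner basis of I by Buchberger's algorithm.
f_1 = -\tfrac{3}{2}xy + 5x + 4y^{2} + y - \tfrac{17}{2}, LT = xy.
f_2 = 2x^{2}y + \tfrac{2}{3}x - y - \tfrac{5}{3}, LT = x^{2}y.
f_3 = -3x + 2y + 1, LT = x.
f_4 = 9x^{2} - xy^{2} - y^{2} - 12y + 5, LT = x^{2}.

S(f_1,f_2): lcm = x^{2}y. S = -\tfrac{10}{3}x^{2} - \tfrac{8}{3}xy^{2} - \tfrac{2}{3}xy + \tfrac{16}{3}x + \tfrac{1}{2}y + \tfrac{5}{6}.
  reduce S modulo (f_1, f_2, f_3, f_4):
  remainder -\tfrac{64}{9}y^{3} - \tfrac{896}{27}y^{2} - \tfrac{2527}{162}y + \tfrac{9055}{162} ≠ 0; add h_5 = -\tfrac{64}{9}y^{3} - \tfrac{896}{27}y^{2} - \tfrac{2527}{162}y + \tfrac{9055}{162} to the basis.

S(f_1,f_3): lcm = xy. S = -\tfrac{10}{3}x - 2y^{2} - \tfrac{1}{3}y + \tfrac{17}{3}.
  reduce S modulo (f_1, f_2, f_3, f_4, h_5):
  remainder -2y^{2} - \tfrac{23}{9}y + \tfrac{41}{9} ≠ 0; add h_6 = -2y^{2} - \tfrac{23}{9}y + \tfrac{41}{9} to the basis.

S(f_1,f_4): lcm = x^{2}y. S = -\tfrac{10}{3}x^{2} + \tfrac{1}{9}xy^{3} - \tfrac{8}{3}xy^{2} - \tfrac{2}{3}xy + \tfrac{17}{3}x + \tfrac{1}{9}y^{3} + \tfrac{4}{3}y^{2} - \tfrac{5}{9}y.
  reduce S modulo (f_1, f_2, f_3, f_4, h_5, h_6):
  remainder -\tfrac{677047}{279936}y + \tfrac{677047}{279936} ≠ 0; add h_7 = -\tfrac{677047}{279936}y + \tfrac{677047}{279936} to the basis.

The other S-polynomials (S(f_2,f_3), S(f_2,f_4), S(f_3,f_4), S(f_1,h_5), S(f_2,h_5), S(f_3,h_5), S(f_4,h_5), S(f_1,h_6), S(f_2,h_6), S(f_3,h_6), S(f_4,h_6), S(h_5,h_6), S(f_1,h_7), S(f_2,h_7), S(f_3,h_7), S(f_4,h_7), S(h_5,h_7), S(h_6,h_7)) all reduce to 0 modulo the current basis, so we have a Gröbner basis.
Inter-reduce: drop elements whose leading term is divisible by another's, tail-reduce, and make monic.
Reduced Gröbner basis: {x - 1, y - 1}.
Label its elements g_1 = x - 1, g_2 = y - 1.

Reduce p = -12xy + 5x - 5y + 12 modulo G:
  leading term xy: subtract (-12y)·g_1 from -12xy + 5x - 5y + 12 → 5x - 17y + 12
  leading term x: subtract (5)·g_1 from 5x - 17y + 12 → -17y + 17
  leading term y: subtract (-17)·g_2 from -17y + 17 → 0
  normal form = 0.
Since the normal form is 0, p ∈ I.

-12xy + 5x - 5y + 12 lies in I (it reduces to 0).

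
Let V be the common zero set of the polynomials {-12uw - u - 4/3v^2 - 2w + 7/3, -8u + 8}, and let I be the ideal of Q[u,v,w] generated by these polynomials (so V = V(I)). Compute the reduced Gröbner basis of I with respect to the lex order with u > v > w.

G = {u - 1, v^2 + 21/2w - 1}

This is the nonlinear analogue of row-reducing a linear system.

f_1 = -12uw - u - 4/3v^2 - 2w + 7/3, LT = uw.
f_2 = -8u + 8, LT = u.

S(f_1,f_2): lcm = uw. S = 1/12u + 1/9v^2 + 7/6w - 7/36.
  reduce S modulo (f_1, f_2):
  remainder 1/9v^2 + 7/6w - 1/9 ≠ 0; add g_3 = 1/9v^2 + 7/6w - 1/9 to the basis.

The other S-polynomials (S(f_1,g_3), S(f_2,g_3)) all reduce to 0 modulo the current basis, so we have a Gröbner basis.
Inter-reduce: drop elements whose leading term is divisible by another's, tail-reduce, and make monic.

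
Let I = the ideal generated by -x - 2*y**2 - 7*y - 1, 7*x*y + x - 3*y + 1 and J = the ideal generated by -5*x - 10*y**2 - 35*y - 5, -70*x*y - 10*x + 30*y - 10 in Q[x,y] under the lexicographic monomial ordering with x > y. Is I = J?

Yes, the ideals are equal.

Since reduced Gröbner bases are canonical representatives of ideals under a given ordering, it suffices to compute and compare them.
Buchberger on the first generating set:
f_1 = -x - 2*y**2 - 7*y - 1, LT = x.
f_2 = 7*x*y + x - 3*y + 1, LT = x*y.

S(f_1,f_2): lcm = x*y. S = -1/7*x + 2*y**3 + 7*y**2 + 10/7*y - 1/7.
  reduce S modulo (f_1, f_2):
  remainder 2*y**3 + 51/7*y**2 + 17/7*y ≠ 0; add g_3 = 2*y**3 + 51/7*y**2 + 17/7*y to the basis.

The other S-polynomials (S(f_1,g_3), S(f_2,g_3)) all reduce to 0 modulo the current basis, so we have a Gröbner basis.
Inter-reduce: drop elements whose leading term is divisible by another's, tail-reduce, and make monic.
Reduced Gröbner basis: {x + 2*y**2 + 7*y + 1, y**3 + 51/14*y**2 + 17/14*y}.

Buchberger on the second generating set:
h_1 = -5*x - 10*y**2 - 35*y - 5, LT = x.
h_2 = -70*x*y - 10*x + 30*y - 10, LT = x*y.

S(h_1,h_2): lcm = x*y. S = -1/7*x + 2*y**3 + 7*y**2 + 10/7*y - 1/7.
  reduce S modulo (h_1, h_2):
  remainder 2*y**3 + 51/7*y**2 + 17/7*y ≠ 0; add k_3 = 2*y**3 + 51/7*y**2 + 17/7*y to the basis.

The other S-polynomials (S(h_1,k_3), S(h_2,k_3)) all reduce to 0 modulo the current basis, so we have a Gröbner basis.
Inter-reduce: drop elements whose leading term is divisible by another's, tail-reduce, and make monic.
Reduced Gröbner basis: {x + 2*y**2 + 7*y + 1, y**3 + 51/14*y**2 + 17/14*y}.

The two bases agree; hence the ideals are identical.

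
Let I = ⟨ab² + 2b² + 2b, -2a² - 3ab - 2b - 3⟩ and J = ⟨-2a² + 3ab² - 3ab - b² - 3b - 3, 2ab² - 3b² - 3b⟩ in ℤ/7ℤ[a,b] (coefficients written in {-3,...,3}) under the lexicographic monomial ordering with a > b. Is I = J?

Yes, the ideals are equal.

Since reduced Gröbner bases are canonical representatives of ideals under a given ordering, it suffices to compute and compare them.
Buchberger on the first generating set:
f_1 = ab² + 2b² + 2b, LT = ab².
f_2 = -2a² - 3ab - 2b - 3, LT = a².

S(f_1,f_2): lcm = a²b². S = 2ab³ + 2ab² + 2ab - b³ + 2b².
  leading term ab³: subtract (2b)·f_1 from 2ab³ + 2ab² + 2ab - b³ + 2b² → 2ab² + 2ab + 2b³ - 2b²
  leading term ab²: subtract (2)·f_1 from 2ab² + 2ab + 2b³ - 2b² → 2ab + 2b³ + b² + 3b
  leading term ab: no divisor's leading term divides it; move 2ab to the remainder.
  leading term b³: no divisor's leading term divides it; move 2b³ to the remainder.
  leading term b²: no divisor's leading term divides it; move b² to the remainder.
  leading term b: no divisor's leading term divides it; move 3b to the remainder.
  remainder 2ab + 2b³ + b² + 3b ≠ 0; add g_3 = 2ab + 2b³ + b² + 3b to the basis.

S(f_1,g_3): lcm = ab². S = -b⁴ + 3b³ - 3b² + 2b.
  leading term b⁴: no divisor's leading term divides it; move -b⁴ to the remainder.
  leading term b³: no divisor's leading term divides it; move 3b³ to the remainder.
  leading term b²: no divisor's leading term divides it; move -3b² to the remainder.
  leading term b: no divisor's leading term divides it; move 2b to the remainder.
  remainder -b⁴ + 3b³ - 3b² + 2b ≠ 0; add g_4 = -b⁴ + 3b³ - 3b² + 2b to the basis.

The other S-polynomials (S(f_2,g_3), S(f_1,g_4), S(f_2,g_4), S(g_3,g_4)) all reduce to 0 modulo the current basis, so we have a Gröbner basis.
Inter-reduce: drop elements whose leading term is divisible by another's, tail-reduce, and make monic.
Reduced Gröbner basis: {a² + 2b³ + b² - 3b - 2, ab + b³ - 3b² - 2b, b⁴ - 3b³ + 3b² - 2b}.

Buchberger on the second generating set:
h_1 = -2a² + 3ab² - 3ab - b² - 3b - 3, LT = a².
h_2 = 2ab² - 3b² - 3b, LT = ab².

S(h_1,h_2): lcm = a²b². S = 2ab⁴ - 2ab³ - 2ab² - 2ab - 3b⁴ - 2b³ - 2b².
  leading term ab⁴: subtract (b²)·h_2 from 2ab⁴ - 2ab³ - 2ab² - 2ab - 3b⁴ - 2b³ - 2b² → -2ab³ - 2ab² - 2ab + b³ - 2b²
  leading term ab³: subtract (-b)·h_2 from -2ab³ - 2ab² - 2ab + b³ - 2b² → -2ab² - 2ab - 2b³ + 2b²
  leading term ab²: subtract (-1)·h_2 from -2ab² - 2ab - 2b³ + 2b² → -2ab - 2b³ - b² - 3b
  leading term ab: no divisor's leading term divides it; move -2ab to the remainder.
  leading term b³: no divisor's leading term divides it; move -2b³ to the remainder.
  leading term b²: no divisor's leading term divides it; move -b² to the remainder.
  leading term b: no divisor's leading term divides it; move -3b to the remainder.
  remainder -2ab - 2b³ - b² - 3b ≠ 0; add k_3 = -2ab - 2b³ - b² - 3b to the basis.

S(h_2,k_3): lcm = ab². S = -b⁴ + 3b³ - 3b² + 2b.
  leading term b⁴: no divisor's leading term divides it; move -b⁴ to the remainder.
  leading term b³: no divisor's leading term divides it; move 3b³ to the remainder.
  leading term b²: no divisor's leading term divides it; move -3b² to the remainder.
  leading term b: no divisor's leading term divides it; move 2b to the remainder.
  remainder -b⁴ + 3b³ - 3b² + 2b ≠ 0; add k_4 = -b⁴ + 3b³ - 3b² + 2b to the basis.

The other S-polynomials (S(h_1,k_3), S(h_1,k_4), S(h_2,k_4), S(k_3,k_4)) all reduce to 0 modulo the current basis, so we have a Gröbner basis.
Inter-reduce: drop elements whose leading term is divisible by another's, tail-reduce, and make monic.
Reduced Gröbner basis: {a² + 2b³ + b² - 3b - 2, ab + b³ - 3b² - 2b, b⁴ - 3b³ + 3b² - 2b}.

The two bases agree; hence the ideals are identical.
The same test decides containment: I ⊆ J iff every generator of I reduces to 0 modulo a Gröbner basis of J.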